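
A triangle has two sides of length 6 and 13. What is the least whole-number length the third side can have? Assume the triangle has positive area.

The third side must exceed |6 − 13| = 7.
The smallest integer above 7 is 8.

8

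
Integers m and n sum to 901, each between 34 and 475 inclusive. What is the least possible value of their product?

202350

mn = m(901 − m) is concave in m, so over [426, 475] it is minimized at an endpoint.
The extreme feasible split is m = 426, n = 475, giving mn = 202350.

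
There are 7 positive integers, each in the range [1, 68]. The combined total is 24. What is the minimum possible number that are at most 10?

6

Each value above 10 is at least 11, contributing at least 11 − 1 = 10 above the floor 1.
The sum exceeds the floor total 7 by 17, so at most ⌊17/10⌋ = 1 exceed 10, and at least 6 are ≤ 10.
Exactly 6 works: 6 values at 1 and 1 at 11 total 17; raise one of the low values by 7 (still ≤ 10) to hit 24.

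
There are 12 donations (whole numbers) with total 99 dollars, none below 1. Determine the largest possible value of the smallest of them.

If every one of the 12 were at least 9, the total would be at least 12 × 9 = 108 > 99.
Taking 9 copies of 8 and 3 copies of 9 gives exactly 99, so 8 is attained.

8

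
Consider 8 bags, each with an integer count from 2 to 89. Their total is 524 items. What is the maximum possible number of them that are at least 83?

6

Suppose k of them are at least 83. Those contribute at least 83 each and the other 8 − k at least 2 each.
So the total is at least 83k + 2(8 − k) = 16 + 81k. This must be ≤ 524, giving k ≤ 6.
k = 6 is achieved by 6 values at 83 and 2 at 2, total 502; add 22 to one value (staying below 83) to reach 524.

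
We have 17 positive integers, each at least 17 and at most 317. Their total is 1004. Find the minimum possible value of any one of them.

17

To make one integer as small as possible, make the other 16 as large as possible.
The other 16 can take up 16 × 317 = 5072 ≥ 1004 − 17, so one integer can sit at its floor of 17.
Achievable: one at 17 and the other 16 totalling 987, which fits since 16 × 17 ≤ 987 ≤ 16 × 317.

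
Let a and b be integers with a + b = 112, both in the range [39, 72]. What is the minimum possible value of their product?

Since a + b is fixed, pushing one of them to its bound minimizes the product.
At the endpoint a = 40, b = 112 − 40 = 72, so ab = 40 × 72 = 2880.

2880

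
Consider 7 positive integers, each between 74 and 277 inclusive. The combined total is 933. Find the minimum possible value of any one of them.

74

Minimizing one value means maximizing the remaining 6.
The other 6 can take up 6 × 277 = 1662 ≥ 933 − 74, so one integer can sit at its floor of 74.
Achievable: one at 74 and the other 6 totalling 859, which fits since 6 × 74 ≤ 859 ≤ 6 × 277.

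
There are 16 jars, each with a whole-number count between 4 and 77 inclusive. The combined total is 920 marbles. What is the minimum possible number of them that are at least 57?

2

If only k of them are at least 57, the other 16 − k are at most 56, so the total is at most k·77 + (16 − k)·56.
This must reach 920, so k·77 + (16 − k)·56 ≥ 920, giving k ≥ 2.
Exactly 2 works: 2 values at 77 and 14 at 56 total 938; lower one of the high values by 18 (still ≥ 57) to hit 920.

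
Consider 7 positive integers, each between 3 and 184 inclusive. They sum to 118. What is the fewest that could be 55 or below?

Each value above 55 is at least 56, contributing at least 56 − 3 = 53 above the floor 3.
The sum exceeds the floor total 21 by 97, so at most ⌊97/53⌋ = 1 exceed 55, and at least 6 are ≤ 55.
Exactly 6 works: 6 values at 3 and 1 at 56 total 74; raise one of the low values by 44 (still ≤ 55) to hit 118.

6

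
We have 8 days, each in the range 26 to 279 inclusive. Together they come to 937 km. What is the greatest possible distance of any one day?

Maximizing one value means minimizing the remaining 7.
The other 7 contribute at least 7 × 26 = 182, leaving at most 937 − 182 = 755.
But each day is capped at 279, so the maximum is 279.
Achievable: one at 279 and the other 7 totalling 658, which fits since 7 × 26 ≤ 658 ≤ 7 × 279.

279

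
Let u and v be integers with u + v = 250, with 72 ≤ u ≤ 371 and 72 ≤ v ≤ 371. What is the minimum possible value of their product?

12816

For a fixed sum, uv is smallest when u and v are as far apart as possible.
At the endpoint u = 72, v = 250 − 72 = 178, so uv = 72 × 178 = 12816.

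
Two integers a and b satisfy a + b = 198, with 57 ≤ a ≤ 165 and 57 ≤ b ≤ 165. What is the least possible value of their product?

8037

Since a + b is fixed, pushing one of them to its bound minimizes the product.
At the endpoint a = 57, b = 198 − 57 = 141, so ab = 57 × 141 = 8037.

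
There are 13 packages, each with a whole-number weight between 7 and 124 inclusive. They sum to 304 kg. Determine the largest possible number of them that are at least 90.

2

Suppose k of them are at least 90. Those contribute at least 90 each and the other 13 − k at least 7 each.
So the total is at least 90k + 7(13 − k) = 91 + 83k. This must be ≤ 304, giving k ≤ 2.
k = 2 is achieved by 2 values at 90 and 11 at 7, total 257; add 47 to one value (staying below 90) to reach 304.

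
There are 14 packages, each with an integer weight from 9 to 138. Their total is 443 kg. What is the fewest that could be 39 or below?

Each value above 39 is at least 40, contributing at least 40 − 9 = 31 above the floor 9.
The sum exceeds the floor total 126 by 317, so at most ⌊317/31⌋ = 10 exceed 39, and at least 4 are ≤ 39.
Exactly 4 works: 4 values at 9 and 10 at 40 total 436; raise one of the low values by 7 (still ≤ 39) to hit 443.

4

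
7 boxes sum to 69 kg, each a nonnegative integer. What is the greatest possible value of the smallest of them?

The average is 69/7 < 10, so some value is ≤ 9.
Achievable: 1 of them at 9 and 6 at 10 total 69.

9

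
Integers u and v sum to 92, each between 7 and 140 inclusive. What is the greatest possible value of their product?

With u + v fixed, uv peaks when the two are closest together.
Taking u = 46 and v = 46 (both in [7, 140]) gives uv = 2116.

2116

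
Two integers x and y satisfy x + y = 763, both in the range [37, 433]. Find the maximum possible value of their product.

xy = x(763 − x) is maximized when x is as near 763/2 as the bounds allow.
Taking x = 381 and y = 382 (both in [37, 433]) gives xy = 145542.

145542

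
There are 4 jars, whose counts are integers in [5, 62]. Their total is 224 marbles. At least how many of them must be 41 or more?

Each value short of 41 is at most 40, costing at least 62 − 40 = 22 against the maximum total of 248.
We can afford to lose at most 248 − 224 = 24, so at most ⌊24/22⌋ = 1 fall short, and at least 3 are ≥ 41.
Exactly 3 works: 3 values at 62 and 1 at 40 total 226; lower one of the high values by 2 (still ≥ 41) to hit 224.

3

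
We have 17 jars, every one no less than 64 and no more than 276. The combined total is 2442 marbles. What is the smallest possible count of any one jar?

64

To make one jar as small as possible, make the other 16 as large as possible.
The other 16 can take up 16 × 276 = 4416 ≥ 2442 − 64, so one jar can sit at its floor of 64.
Achievable: one at 64 and the other 16 totalling 2378, which fits since 16 × 64 ≤ 2378 ≤ 16 × 276.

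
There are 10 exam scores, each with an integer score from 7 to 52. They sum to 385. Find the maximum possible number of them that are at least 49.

7

If k of the values are ≥ 49, the total is ≥ 49k + 7(10 − k).
Setting 49k + 7(10 − k) ≤ 385 gives 42k ≤ 315, so k ≤ 7.
k = 7 is achieved by 7 values at 49 and 3 at 7, total 364; add 21 to one value (staying below 49) to reach 385.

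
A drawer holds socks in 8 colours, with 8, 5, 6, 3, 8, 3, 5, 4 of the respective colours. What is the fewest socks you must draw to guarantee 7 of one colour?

In the worst case you take as many as possible of each colour without reaching 7: 6 + 5 + 6 + 3 + 6 + 3 + 5 + 4 = 38.
The next one must give 7 of some colour, so 38 + 1 = 39.

39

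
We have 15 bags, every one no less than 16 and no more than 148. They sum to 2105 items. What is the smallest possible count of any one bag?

To make one bag as small as possible, make the other 14 as large as possible.
The other 14 contribute at most 14 × 148 = 2072, leaving at least 2105 − 2072 = 33.
Since 33 ≥ 16, this is achievable: one at 33 and 14 at 148.

33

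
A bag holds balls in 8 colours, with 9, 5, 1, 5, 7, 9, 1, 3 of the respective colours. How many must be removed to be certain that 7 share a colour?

In the worst case you take as many as possible of each colour without reaching 7: 6 + 5 + 1 + 5 + 6 + 6 + 1 + 3 = 33.
The next one must give 7 of some colour, so 33 + 1 = 34.

34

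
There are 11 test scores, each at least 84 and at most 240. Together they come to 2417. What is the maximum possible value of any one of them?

Maximizing one value means minimizing the remaining 10.
The other 10 contribute at least 10 × 84 = 840, leaving at most 2417 − 840 = 1577.
But each score is capped at 240, so the maximum is 240.
Achievable: one at 240 and the other 10 totalling 2177, which fits since 10 × 84 ≤ 2177 ≤ 10 × 240.

240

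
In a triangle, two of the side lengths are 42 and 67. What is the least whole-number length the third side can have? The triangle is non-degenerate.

The third side must exceed |42 − 67| = 25.
The smallest integer above 25 is 26.

26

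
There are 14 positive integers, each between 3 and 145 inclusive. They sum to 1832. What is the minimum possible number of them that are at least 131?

1

Suppose at most 14 − j of them reach 131; then j values are ≤ 130 and the rest ≤ 145.
The total is then ≤ 130·j + 145·(14 − j) = 2030 − 15j. For this to be ≥ 1832 we need j ≤ 13, so at least 14 − 13 = 1 must reach 131.
Exactly 1 works: 1 value at 145 and 13 at 130 total 1835; lower one of the high values by 3 (still ≥ 131) to hit 1832.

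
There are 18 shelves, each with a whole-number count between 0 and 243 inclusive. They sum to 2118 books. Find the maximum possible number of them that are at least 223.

9

If k of the values are ≥ 223, the total is ≥ 223k + 0(18 − k).
Setting 223k + 0(18 − k) ≤ 2118 gives 223k ≤ 2118, so k ≤ 9.
k = 9 is achieved by 9 values at 223 and 9 at 0, total 2007; add 111 to one value (staying below 223) to reach 2118.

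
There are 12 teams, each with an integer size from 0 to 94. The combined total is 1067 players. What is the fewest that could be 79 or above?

9

Suppose at most 12 − j of them reach 79; then j values are ≤ 78 and the rest ≤ 94.
The total is then ≤ 78·j + 94·(12 − j) = 1128 − 16j. For this to be ≥ 1067 we need j ≤ 3, so at least 12 − 3 = 9 must reach 79.
Exactly 9 works: 9 values at 94 and 3 at 78 total 1080; lower one of the high values by 13 (still ≥ 79) to hit 1067.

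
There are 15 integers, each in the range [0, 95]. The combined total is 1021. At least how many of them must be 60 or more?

4

Each value short of 60 is at most 59, costing at least 95 − 59 = 36 against the maximum total of 1425.
We can afford to lose at most 1425 − 1021 = 404, so at most ⌊404/36⌋ = 11 fall short, and at least 4 are ≥ 60.
Exactly 4 works: 4 values at 95 and 11 at 59 total 1029; lower one of the high values by 8 (still ≥ 60) to hit 1021.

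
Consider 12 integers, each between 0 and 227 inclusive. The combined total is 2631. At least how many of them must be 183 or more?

10

If only k of them are at least 183, the other 12 − k are at most 182, so the total is at most k·227 + (12 − k)·182.
This must reach 2631, so k·227 + (12 − k)·182 ≥ 2631, giving k ≥ 10.
Exactly 10 works: 10 values at 227 and 2 at 182 total 2634; lower one of the high values by 3 (still ≥ 183) to hit 2631.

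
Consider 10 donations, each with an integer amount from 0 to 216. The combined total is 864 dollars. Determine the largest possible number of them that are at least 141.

Suppose k of them are at least 141. Those contribute at least 141 each and the other 10 − k at least 0 each.
So the total is at least 141k + 0(10 − k) = 0 + 141k. This must be ≤ 864, giving k ≤ 6.
k = 6 is achieved by 6 values at 141 and 4 at 0, total 846; add 18 to one value (staying below 141) to reach 864.

6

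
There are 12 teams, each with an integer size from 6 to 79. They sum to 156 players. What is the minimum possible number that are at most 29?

9

Let j be the number exceeding 29. Then the total is ≥ 30·j + 6·(12 − j) = 72 + 24j.
So 24j ≤ 84 and j ≤ 3; hence at least 12 − 3 = 9 are ≤ 29.
Exactly 9 works: 9 values at 6 and 3 at 30 total 144; raise one of the low values by 12 (still ≤ 29) to hit 156.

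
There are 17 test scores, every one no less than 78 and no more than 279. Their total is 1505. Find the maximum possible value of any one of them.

To make one score as large as possible, make the other 16 as small as possible.
The other 16 contribute at least 16 × 78 = 1248, leaving at most 1505 − 1248 = 257.
Since 257 ≤ 279, this is achievable: one at 257 and 16 at 78.

257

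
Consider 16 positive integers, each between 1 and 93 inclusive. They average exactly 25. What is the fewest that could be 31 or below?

4

The total is 16 × 25 = 400.
If only k of them are at most 31, the other 16 − k are at least 32, so the total is at least (16 − k)·32 + k·1.
This is ≤ 400, so (16 − k)·32 + 1k ≤ 400, which gives k ≥ 4.
Exactly 4 works: 4 values at 1 and 12 at 32 total 388; raise one of the low values by 12 (still ≤ 31) to hit 400.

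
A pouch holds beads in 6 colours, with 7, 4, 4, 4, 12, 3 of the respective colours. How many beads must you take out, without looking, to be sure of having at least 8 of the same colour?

In the worst case you take as many as possible of each colour without reaching 8: 7 + 4 + 4 + 4 + 7 + 3 = 29.
The next one must give 8 of some colour, so 29 + 1 = 30.

30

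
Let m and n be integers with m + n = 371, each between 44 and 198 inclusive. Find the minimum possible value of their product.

mn = m(371 − m) is concave in m, so over [173, 198] it is minimized at an endpoint.
The extreme feasible split is m = 173, n = 198, giving mn = 34254.

34254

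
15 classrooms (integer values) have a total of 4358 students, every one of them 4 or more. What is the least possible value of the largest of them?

291

Some value must be at least ⌈4358/15⌉ = 291, since 15 × 290 = 4350 < 4358.
Achievable: 8 of them at 291 and 7 at 290 total 4358.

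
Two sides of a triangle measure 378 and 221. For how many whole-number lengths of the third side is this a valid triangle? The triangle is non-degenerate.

The triangle inequality gives |378 − 221| < c < 378 + 221, i.e. 157 < c < 599.
So c can be any integer from 158 to 598: 441 values.

441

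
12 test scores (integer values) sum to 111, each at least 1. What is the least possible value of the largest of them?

10

The 12 values sum to 111, so their maximum is at least ⌈111/12⌉ = 10.
Achievable: 3 of them at 10 and 9 at 9 total 111.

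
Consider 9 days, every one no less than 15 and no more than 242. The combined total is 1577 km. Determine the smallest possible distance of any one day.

Minimizing one value means maximizing the remaining 8.
The other 8 can take up 8 × 242 = 1936 ≥ 1577 − 15, so one day can sit at its floor of 15.
Achievable: one at 15 and the other 8 totalling 1562, which fits since 8 × 15 ≤ 1562 ≤ 8 × 242.

15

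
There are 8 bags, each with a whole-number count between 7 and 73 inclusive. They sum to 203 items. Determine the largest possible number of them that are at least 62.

If k of the values are ≥ 62, the total is ≥ 62k + 7(8 − k).
Setting 62k + 7(8 − k) ≤ 203 gives 55k ≤ 147, so k ≤ 2.
k = 2 is achieved by 2 values at 62 and 6 at 7, total 166; add 37 to one value (staying below 62) to reach 203.

2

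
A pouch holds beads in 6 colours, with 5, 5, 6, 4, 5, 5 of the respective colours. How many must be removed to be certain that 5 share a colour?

25

In the worst case you take as many as possible of each colour without reaching 5: 4 + 4 + 4 + 4 + 4 + 4 = 24.
The next one must give 5 of some colour, so 24 + 1 = 25.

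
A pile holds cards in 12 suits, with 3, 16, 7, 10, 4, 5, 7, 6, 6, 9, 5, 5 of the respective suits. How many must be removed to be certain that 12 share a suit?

79

In the worst case you take as many as possible of each suit without reaching 12: 3 + 11 + 7 + 10 + 4 + 5 + 7 + 6 + 6 + 9 + 5 + 5 = 78.
The next one must give 12 of some suit, so 78 + 1 = 79.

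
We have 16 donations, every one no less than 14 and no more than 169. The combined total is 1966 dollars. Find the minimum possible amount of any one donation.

14

To make one donation as small as possible, make the other 15 as large as possible.
The other 15 can take up 15 × 169 = 2535 ≥ 1966 − 14, so one donation can sit at its floor of 14.
Achievable: one at 14 and the other 15 totalling 1952, which fits since 15 × 14 ≤ 1952 ≤ 15 × 169.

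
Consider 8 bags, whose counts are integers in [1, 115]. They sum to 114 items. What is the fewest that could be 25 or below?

Let j be the number exceeding 25. Then the total is ≥ 26·j + 1·(8 − j) = 8 + 25j.
So 25j ≤ 106 and j ≤ 4; hence at least 8 − 4 = 4 are ≤ 25.
Exactly 4 works: 4 values at 1 and 4 at 26 total 108; raise one of the low values by 6 (still ≤ 25) to hit 114.

4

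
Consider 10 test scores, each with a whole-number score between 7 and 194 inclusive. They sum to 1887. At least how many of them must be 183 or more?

Suppose at most 10 − j of them reach 183; then j values are ≤ 182 and the rest ≤ 194.
The total is then ≤ 182·j + 194·(10 − j) = 1940 − 12j. For this to be ≥ 1887 we need j ≤ 4, so at least 10 − 4 = 6 must reach 183.
Exactly 6 works: 6 values at 194 and 4 at 182 total 1892; lower one of the high values by 5 (still ≥ 183) to hit 1887.

6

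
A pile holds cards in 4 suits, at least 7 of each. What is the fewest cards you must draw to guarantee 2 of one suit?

5

In the worst case you draw 1 of each of the 4 suits: 4 × 1 = 4.
One more forces 2 of some suit, so 4 + 1 = 5.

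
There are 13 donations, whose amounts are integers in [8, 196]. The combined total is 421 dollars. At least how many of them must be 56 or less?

7

If only k of them are at most 56, the other 13 − k are at least 57, so the total is at least (13 − k)·57 + k·8.
This is ≤ 421, so (13 − k)·57 + 8k ≤ 421, which gives k ≥ 7.
Exactly 7 works: 7 values at 8 and 6 at 57 total 398; raise one of the low values by 23 (still ≤ 56) to hit 421.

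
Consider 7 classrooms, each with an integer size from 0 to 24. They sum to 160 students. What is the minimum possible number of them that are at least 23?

Suppose at most 7 − j of them reach 23; then j values are ≤ 22 and the rest ≤ 24.
The total is then ≤ 22·j + 24·(7 − j) = 168 − 2j. For this to be ≥ 160 we need j ≤ 4, so at least 7 − 4 = 3 must reach 23.
Exactly 3 works: 3 values at 24 and 4 at 22 total 160.

3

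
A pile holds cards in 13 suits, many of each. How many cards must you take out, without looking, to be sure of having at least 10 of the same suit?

You could draw 9 of every suit without reaching 10 of any — 117 in all.
One more forces 10 of some suit, so 117 + 1 = 118.

118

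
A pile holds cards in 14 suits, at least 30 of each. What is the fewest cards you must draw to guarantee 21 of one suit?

281

You could draw 20 of every suit without reaching 21 of any — 280 in all.
One more forces 21 of some suit, so 280 + 1 = 281.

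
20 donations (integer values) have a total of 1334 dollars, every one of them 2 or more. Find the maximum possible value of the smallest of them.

If every one of the 20 were at least 67, the total would be at least 20 × 67 = 1340 > 1334.
Equality holds with 6 values of 66 and 14 values of 67.

66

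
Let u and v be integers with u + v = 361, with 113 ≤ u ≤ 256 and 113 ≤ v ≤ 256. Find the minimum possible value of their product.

For a fixed sum, uv is smallest when u and v are as far apart as possible.
At the endpoint u = 113, v = 361 − 113 = 248, so uv = 113 × 248 = 28024.

28024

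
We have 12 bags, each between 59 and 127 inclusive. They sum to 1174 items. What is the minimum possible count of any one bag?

To make one bag as small as possible, make the other 11 as large as possible.
The other 11 can take up 11 × 127 = 1397 ≥ 1174 − 59, so one bag can sit at its floor of 59.
Achievable: one at 59 and the other 11 totalling 1115, which fits since 11 × 59 ≤ 1115 ≤ 11 × 127.

59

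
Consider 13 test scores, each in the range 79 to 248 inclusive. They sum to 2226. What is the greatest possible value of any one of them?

248

To make one score as large as possible, make the other 12 as small as possible.
The other 12 contribute at least 12 × 79 = 948, leaving at most 2226 − 948 = 1278.
But each score is capped at 248, so the maximum is 248.
Achievable: one at 248 and the other 12 totalling 1978, which fits since 12 × 79 ≤ 1978 ≤ 12 × 248.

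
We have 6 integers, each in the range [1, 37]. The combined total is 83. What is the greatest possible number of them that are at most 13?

Suppose k of them are at most 13. Those contribute at most 13 each and the rest at most 37 each.
So the total is at most 13k + 37(6 − k) = 222 − 24k. This must still be ≥ 83, so k ≤ 5.
k = 5 is achieved by 5 values at 13 and 1 at 37, total 102; lower one of the 37's by 19 (still > 13) to reach 83.

5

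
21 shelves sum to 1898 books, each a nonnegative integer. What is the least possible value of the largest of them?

91

Some value must be at least ⌈1898/21⌉ = 91, since 21 × 90 = 1890 < 1898.
Taking 13 copies of 90 and 8 copies of 91 gives exactly 1898, so 91 is attained.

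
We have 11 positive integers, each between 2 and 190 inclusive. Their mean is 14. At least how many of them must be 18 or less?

The total is 11 × 14 = 154.
Let j be the number exceeding 18. Then the total is ≥ 19·j + 2·(11 − j) = 22 + 17j.
So 17j ≤ 132 and j ≤ 7; hence at least 11 − 7 = 4 are ≤ 18.
Exactly 4 works: 4 values at 2 and 7 at 19 total 141; raise one of the low values by 13 (still ≤ 18) to hit 154.

4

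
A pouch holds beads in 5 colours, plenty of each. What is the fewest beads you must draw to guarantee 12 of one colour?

In the worst case you draw 11 of each of the 5 colours: 5 × 11 = 55.
One more forces 12 of some colour, so 55 + 1 = 56.

56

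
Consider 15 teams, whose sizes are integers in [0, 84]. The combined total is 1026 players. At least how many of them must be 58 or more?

Suppose at most 15 − j of them reach 58; then j values are ≤ 57 and the rest ≤ 84.
The total is then ≤ 57·j + 84·(15 − j) = 1260 − 27j. For this to be ≥ 1026 we need j ≤ 8, so at least 15 − 8 = 7 must reach 58.
Exactly 7 works: 7 values at 84 and 8 at 57 total 1044; lower one of the high values by 18 (still ≥ 58) to hit 1026.

7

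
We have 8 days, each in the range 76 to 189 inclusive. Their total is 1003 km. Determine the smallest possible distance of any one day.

76

Minimizing one value means maximizing the remaining 7.
The other 7 can take up 7 × 189 = 1323 ≥ 1003 − 76, so one day can sit at its floor of 76.
Achievable: one at 76 and the other 7 totalling 927, which fits since 7 × 76 ≤ 927 ≤ 7 × 189.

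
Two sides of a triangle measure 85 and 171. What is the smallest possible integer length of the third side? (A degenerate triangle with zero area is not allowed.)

The third side must exceed |85 − 171| = 86.
The smallest integer above 86 is 87.

87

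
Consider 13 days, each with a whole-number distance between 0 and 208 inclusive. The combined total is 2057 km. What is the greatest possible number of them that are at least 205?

With k values at 205 or above and the rest at least 0, the sum is at least 0 + 205k.
Since the sum is 2057, we need 205k ≤ 2057, i.e. k ≤ 10.
k = 10 is achieved by 10 values at 205 and 3 at 0, total 2050; add 7 to one value (staying below 205) to reach 2057.

10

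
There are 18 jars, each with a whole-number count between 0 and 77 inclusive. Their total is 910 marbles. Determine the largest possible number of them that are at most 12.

Suppose k of them are at most 12. Those contribute at most 12 each and the rest at most 77 each.
So the total is at most 12k + 77(18 − k) = 1386 − 65k. This must still be ≥ 910, so k ≤ 7.
k = 7 is achieved by 7 values at 12 and 11 at 77, total 931; lower one of the 77's by 21 (still > 12) to reach 910.

7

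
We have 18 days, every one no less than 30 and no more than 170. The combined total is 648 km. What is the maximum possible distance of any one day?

138

To make one day as large as possible, make the other 17 as small as possible.
The other 17 contribute at least 17 × 30 = 510, leaving at most 648 − 510 = 138.
Since 138 ≤ 170, this is achievable: one at 138 and 17 at 30.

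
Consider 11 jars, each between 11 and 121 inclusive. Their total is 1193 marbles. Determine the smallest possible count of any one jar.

To make one jar as small as possible, make the other 10 as large as possible.
The other 10 can take up 10 × 121 = 1210 ≥ 1193 − 11, so one jar can sit at its floor of 11.
Achievable: one at 11 and the other 10 totalling 1182, which fits since 10 × 11 ≤ 1182 ≤ 10 × 121.

11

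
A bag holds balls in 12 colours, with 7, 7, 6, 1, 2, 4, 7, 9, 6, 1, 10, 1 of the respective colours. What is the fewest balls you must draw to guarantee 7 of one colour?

52

In the worst case you take as many as possible of each colour without reaching 7: 6 + 6 + 6 + 1 + 2 + 4 + 6 + 6 + 6 + 1 + 6 + 1 = 51.
The next one must give 7 of some colour, so 51 + 1 = 52.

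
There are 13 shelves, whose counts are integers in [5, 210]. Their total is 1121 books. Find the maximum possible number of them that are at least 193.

5

With k values at 193 or above and the rest at least 5, the sum is at least 65 + 188k.
Since the sum is 1121, we need 188k ≤ 1056, i.e. k ≤ 5.
k = 5 is achieved by 5 values at 193 and 8 at 5, total 1005; add 116 to one value (staying below 193) to reach 1121.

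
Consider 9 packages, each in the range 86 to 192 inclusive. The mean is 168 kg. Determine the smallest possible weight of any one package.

To make one package as small as possible, make the other 8 as large as possible.
The total is 9 × 168 = 1512.
The other 8 can take up 8 × 192 = 1536 ≥ 1512 − 86, so one package can sit at its floor of 86.
Achievable: one at 86 and the other 8 totalling 1426, which fits since 8 × 86 ≤ 1426 ≤ 8 × 192.

86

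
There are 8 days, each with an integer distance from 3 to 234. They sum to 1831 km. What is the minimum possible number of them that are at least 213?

7

Suppose at most 8 − j of them reach 213; then j values are ≤ 212 and the rest ≤ 234.
The total is then ≤ 212·j + 234·(8 − j) = 1872 − 22j. For this to be ≥ 1831 we need j ≤ 1, so at least 8 − 1 = 7 must reach 213.
Exactly 7 works: 7 values at 234 and 1 at 212 total 1850; lower one of the high values by 19 (still ≥ 213) to hit 1831.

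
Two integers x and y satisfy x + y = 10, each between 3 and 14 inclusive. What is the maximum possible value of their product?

25

For a fixed sum, the product xy is largest when x and y are as close as possible.
Taking x = 5 and y = 5 (both in [3, 14]) gives xy = 25.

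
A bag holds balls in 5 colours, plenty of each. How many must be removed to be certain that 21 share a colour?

101

In the worst case you draw 20 of each of the 5 colours: 5 × 20 = 100.
One more forces 21 of some colour, so 100 + 1 = 101.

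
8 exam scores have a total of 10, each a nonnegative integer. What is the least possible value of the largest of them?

2

Some value must be at least ⌈10/8⌉ = 2, since 8 × 1 = 8 < 10.
Equality holds with 2 values of 2 and 6 values of 1.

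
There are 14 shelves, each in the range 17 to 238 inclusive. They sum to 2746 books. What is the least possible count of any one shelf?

17

To make one shelf as small as possible, make the other 13 as large as possible.
The other 13 can take up 13 × 238 = 3094 ≥ 2746 − 17, so one shelf can sit at its floor of 17.
Achievable: one at 17 and the other 13 totalling 2729, which fits since 13 × 17 ≤ 2729 ≤ 13 × 238.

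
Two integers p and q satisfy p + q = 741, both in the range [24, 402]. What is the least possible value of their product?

136278

For a fixed sum, pq is smallest when p and q are as far apart as possible.
The extreme feasible split is p = 339, q = 402, giving pq = 136278.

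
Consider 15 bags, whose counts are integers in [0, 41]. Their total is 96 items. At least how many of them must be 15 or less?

Let j be the number exceeding 15. Then the total is ≥ 16·j + 0·(15 − j) = 0 + 16j.
So 16j ≤ 96 and j ≤ 6; hence at least 15 − 6 = 9 are ≤ 15.
Exactly 9 works: 9 values at 0 and 6 at 16 total 96.

9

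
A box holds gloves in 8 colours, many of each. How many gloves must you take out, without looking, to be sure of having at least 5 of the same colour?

33

You could draw 4 of every colour without reaching 5 of any — 32 in all.
One more forces 5 of some colour, so 32 + 1 = 33.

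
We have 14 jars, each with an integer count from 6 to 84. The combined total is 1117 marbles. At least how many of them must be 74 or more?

9

If only k of them are at least 74, the other 14 − k are at most 73, so the total is at most k·84 + (14 − k)·73.
This must reach 1117, so k·84 + (14 − k)·73 ≥ 1117, giving k ≥ 9.
Exactly 9 works: 9 values at 84 and 5 at 73 total 1121; lower one of the high values by 4 (still ≥ 74) to hit 1117.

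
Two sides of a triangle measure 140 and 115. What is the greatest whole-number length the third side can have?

254

The third side must be less than 140 + 115 = 255.
The largest integer below 255 is 254.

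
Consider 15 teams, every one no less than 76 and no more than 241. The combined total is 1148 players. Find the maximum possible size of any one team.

84

To make one team as large as possible, make the other 14 as small as possible.
The other 14 contribute at least 14 × 76 = 1064, leaving at most 1148 − 1064 = 84.
Since 84 ≤ 241, this is achievable: one at 84 and 14 at 76.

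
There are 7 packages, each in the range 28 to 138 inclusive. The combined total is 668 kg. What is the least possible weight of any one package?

To make one package as small as possible, make the other 6 as large as possible.
The other 6 can take up 6 × 138 = 828 ≥ 668 − 28, so one package can sit at its floor of 28.
Achievable: one at 28 and the other 6 totalling 640, which fits since 6 × 28 ≤ 640 ≤ 6 × 138.

28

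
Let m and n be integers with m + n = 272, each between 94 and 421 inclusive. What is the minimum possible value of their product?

Since m + n is fixed, pushing one of them to its bound minimizes the product.
At the endpoint m = 94, n = 272 − 94 = 178, so mn = 94 × 178 = 16732.

16732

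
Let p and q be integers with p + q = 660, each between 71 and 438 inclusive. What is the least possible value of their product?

For a fixed sum, pq is smallest when p and q are as far apart as possible.
At the endpoint p = 222, q = 660 − 222 = 438, so pq = 222 × 438 = 97236.

97236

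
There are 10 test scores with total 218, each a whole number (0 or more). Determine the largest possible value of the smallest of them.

21

The 10 values sum to 218, so their minimum is at most ⌊218/10⌋ = 21.
Achievable: 2 of them at 21 and 8 at 22 total 218.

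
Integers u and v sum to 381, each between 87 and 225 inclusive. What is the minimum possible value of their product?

uv = u(381 − u) is concave in u, so over [156, 225] it is minimized at an endpoint.
The extreme feasible split is u = 156, v = 225, giving uv = 35100.

35100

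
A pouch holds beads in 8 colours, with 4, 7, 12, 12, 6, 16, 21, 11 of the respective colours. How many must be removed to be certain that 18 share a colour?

In the worst case you take as many as possible of each colour without reaching 18: 4 + 7 + 12 + 12 + 6 + 16 + 17 + 11 = 85.
The next one must give 18 of some colour, so 85 + 1 = 86.

86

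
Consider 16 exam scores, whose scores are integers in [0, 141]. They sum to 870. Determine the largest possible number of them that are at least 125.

6

If k of the values are ≥ 125, the total is ≥ 125k + 0(16 − k).
Setting 125k + 0(16 − k) ≤ 870 gives 125k ≤ 870, so k ≤ 6.
k = 6 is achieved by 6 values at 125 and 10 at 0, total 750; add 120 to one value (staying below 125) to reach 870.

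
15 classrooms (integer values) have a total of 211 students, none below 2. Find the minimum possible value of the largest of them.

15

The 15 values sum to 211, so their maximum is at least ⌈211/15⌉ = 15.
Equality holds with 1 value of 15 and 14 values of 14.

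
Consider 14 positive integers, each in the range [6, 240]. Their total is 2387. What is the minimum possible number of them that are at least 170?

1

Suppose at most 14 − j of them reach 170; then j values are ≤ 169 and the rest ≤ 240.
The total is then ≤ 169·j + 240·(14 − j) = 3360 − 71j. For this to be ≥ 2387 we need j ≤ 13, so at least 14 − 13 = 1 must reach 170.
Exactly 1 works: 1 value at 240 and 13 at 169 total 2437; lower one of the high values by 50 (still ≥ 170) to hit 2387.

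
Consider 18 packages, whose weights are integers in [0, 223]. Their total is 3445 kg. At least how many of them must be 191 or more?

1

Suppose at most 18 − j of them reach 191; then j values are ≤ 190 and the rest ≤ 223.
The total is then ≤ 190·j + 223·(18 − j) = 4014 − 33j. For this to be ≥ 3445 we need j ≤ 17, so at least 18 − 17 = 1 must reach 191.
Exactly 1 works: 1 value at 223 and 17 at 190 total 3453; lower one of the high values by 8 (still ≥ 191) to hit 3445.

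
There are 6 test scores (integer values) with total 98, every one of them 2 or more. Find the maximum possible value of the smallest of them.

16

The average is 98/6 < 17, so some value is ≤ 16.
Taking 4 copies of 16 and 2 copies of 17 gives exactly 98, so 16 is attained.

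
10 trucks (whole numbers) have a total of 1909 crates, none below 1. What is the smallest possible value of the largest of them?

191

Some value must be at least ⌈1909/10⌉ = 191, since 10 × 190 = 1900 < 1909.
Achievable: 9 of them at 191 and 1 at 190 total 1909.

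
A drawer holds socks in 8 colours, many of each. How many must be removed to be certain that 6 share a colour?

In the worst case you draw 5 of each of the 8 colours: 8 × 5 = 40.
One more forces 6 of some colour, so 40 + 1 = 41.

41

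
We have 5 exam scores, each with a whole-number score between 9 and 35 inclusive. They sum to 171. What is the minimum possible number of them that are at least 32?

4

Each value short of 32 is at most 31, costing at least 35 − 31 = 4 against the maximum total of 175.
We can afford to lose at most 175 − 171 = 4, so at most ⌊4/4⌋ = 1 fall short, and at least 4 are ≥ 32.
Exactly 4 works: 4 values at 35 and 1 at 31 total 171.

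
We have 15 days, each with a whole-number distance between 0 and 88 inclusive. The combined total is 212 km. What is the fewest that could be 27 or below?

Each value above 27 is at least 28, contributing at least 28 − 0 = 28 above the floor 0.
The sum exceeds the floor total 0 by 212, so at most ⌊212/28⌋ = 7 exceed 27, and at least 8 are ≤ 27.
Exactly 8 works: 8 values at 0 and 7 at 28 total 196; raise one of the low values by 16 (still ≤ 27) to hit 212.

8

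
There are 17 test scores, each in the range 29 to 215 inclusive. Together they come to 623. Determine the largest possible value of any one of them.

159

Maximizing one value means minimizing the remaining 16.
The other 16 contribute at least 16 × 29 = 464, leaving at most 623 − 464 = 159.
Since 159 ≤ 215, this is achievable: one at 159 and 16 at 29.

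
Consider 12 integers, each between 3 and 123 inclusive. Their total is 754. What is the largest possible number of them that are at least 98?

7

If k of the values are ≥ 98, the total is ≥ 98k + 3(12 − k).
Setting 98k + 3(12 − k) ≤ 754 gives 95k ≤ 718, so k ≤ 7.
k = 7 is achieved by 7 values at 98 and 5 at 3, total 701; add 53 to one value (staying below 98) to reach 754.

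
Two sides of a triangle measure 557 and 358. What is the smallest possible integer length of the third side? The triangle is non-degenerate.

The third side must exceed |557 − 358| = 199.
The smallest integer above 199 is 200.

200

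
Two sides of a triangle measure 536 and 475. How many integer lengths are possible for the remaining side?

949

The triangle inequality gives |536 − 475| < c < 536 + 475, i.e. 61 < c < 1011.
So c can be any integer from 62 to 1010: 949 values.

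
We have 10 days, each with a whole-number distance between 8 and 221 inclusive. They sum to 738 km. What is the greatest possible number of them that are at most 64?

9

Suppose k of them are at most 64. Those contribute at most 64 each and the rest at most 221 each.
So the total is at most 64k + 221(10 − k) = 2210 − 157k. This must still be ≥ 738, so k ≤ 9.
k = 9 is achieved by 9 values at 64 and 1 at 221, total 797; lower one of the 221's by 59 (still > 64) to reach 738.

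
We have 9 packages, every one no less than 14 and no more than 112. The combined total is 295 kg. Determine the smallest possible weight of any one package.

Minimizing one value means maximizing the remaining 8.
The other 8 can take up 8 × 112 = 896 ≥ 295 − 14, so one package can sit at its floor of 14.
Achievable: one at 14 and the other 8 totalling 281, which fits since 8 × 14 ≤ 281 ≤ 8 × 112.

14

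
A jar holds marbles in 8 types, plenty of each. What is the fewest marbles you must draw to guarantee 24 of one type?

You could draw 23 of every type without reaching 24 of any — 184 in all.
One more forces 24 of some type, so 184 + 1 = 185.

185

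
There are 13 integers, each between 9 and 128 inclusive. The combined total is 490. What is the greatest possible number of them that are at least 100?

4

Suppose k of them are at least 100. Those contribute at least 100 each and the other 13 − k at least 9 each.
So the total is at least 100k + 9(13 − k) = 117 + 91k. This must be ≤ 490, giving k ≤ 4.
k = 4 is achieved by 4 values at 100 and 9 at 9, total 481; add 9 to one value (staying below 100) to reach 490.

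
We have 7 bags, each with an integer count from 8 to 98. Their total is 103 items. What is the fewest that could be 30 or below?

Let j be the number exceeding 30. Then the total is ≥ 31·j + 8·(7 − j) = 56 + 23j.
So 23j ≤ 47 and j ≤ 2; hence at least 7 − 2 = 5 are ≤ 30.
Exactly 5 works: 5 values at 8 and 2 at 31 total 102; raise one of the low values by 1 (still ≤ 30) to hit 103.

5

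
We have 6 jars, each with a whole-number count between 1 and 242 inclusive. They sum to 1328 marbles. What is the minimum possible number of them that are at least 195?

4

Each value short of 195 is at most 194, costing at least 242 − 194 = 48 against the maximum total of 1452.
We can afford to lose at most 1452 − 1328 = 124, so at most ⌊124/48⌋ = 2 fall short, and at least 4 are ≥ 195.
Exactly 4 works: 4 values at 242 and 2 at 194 total 1356; lower one of the high values by 28 (still ≥ 195) to hit 1328.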